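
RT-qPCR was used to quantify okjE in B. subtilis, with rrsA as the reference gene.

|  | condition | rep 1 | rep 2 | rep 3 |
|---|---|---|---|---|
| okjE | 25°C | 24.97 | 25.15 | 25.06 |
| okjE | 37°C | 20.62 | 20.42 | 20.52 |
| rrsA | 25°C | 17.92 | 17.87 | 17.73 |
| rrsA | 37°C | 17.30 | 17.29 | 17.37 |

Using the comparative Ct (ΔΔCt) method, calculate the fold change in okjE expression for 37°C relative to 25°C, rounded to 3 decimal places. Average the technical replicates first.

16.223

Mean Ct: okjE 25°C 25.060; okjE 37°C 20.520; rrsA 25°C 17.840; rrsA 37°C 17.320
ΔCt(25°C) = 25.060 − 17.840 = 7.220
ΔCt(37°C) = 20.520 − 17.320 = 3.200
ΔΔCt = 3.200 − 7.220 = -4.020
Fold change = 2^(−(-4.020)) = 2^4.020 = 16.2234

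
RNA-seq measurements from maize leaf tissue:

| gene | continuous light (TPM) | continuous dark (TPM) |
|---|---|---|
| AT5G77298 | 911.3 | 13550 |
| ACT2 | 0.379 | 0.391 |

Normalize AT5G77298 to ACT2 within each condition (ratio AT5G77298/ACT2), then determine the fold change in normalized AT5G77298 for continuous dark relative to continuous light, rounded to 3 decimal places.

14.413

AT5G77298/ACT2 (continuous light) = 911.3 / 0.379 = 2404.5
AT5G77298/ACT2 (continuous dark) = 13550 / 0.391 = 34655
Fold change = 34655 / 2404.5 = 14.4125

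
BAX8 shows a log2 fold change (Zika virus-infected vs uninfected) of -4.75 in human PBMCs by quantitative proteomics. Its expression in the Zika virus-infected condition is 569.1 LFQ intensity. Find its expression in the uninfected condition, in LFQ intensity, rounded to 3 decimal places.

15313.733

Fold change = 2^(-4.75) = 0.0372
uninfected expression = 569.1 / 0.0372 = 15313.733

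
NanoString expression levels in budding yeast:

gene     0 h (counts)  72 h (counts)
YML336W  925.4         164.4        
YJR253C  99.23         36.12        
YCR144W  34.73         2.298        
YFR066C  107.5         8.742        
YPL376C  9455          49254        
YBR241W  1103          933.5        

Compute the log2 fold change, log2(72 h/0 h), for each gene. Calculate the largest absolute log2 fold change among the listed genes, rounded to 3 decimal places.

log2(164.4/925.4) = -2.493  (YML336W)
log2(36.12/99.23) = -1.458  (YJR253C)
log2(2.298/34.73) = -3.918  (YCR144W)
log2(8.742/107.5) = -3.620  (YFR066C)
log2(49254/9455) = 2.381  (YPL376C)
log2(933.5/1103) = -0.241  (YBR241W)
The largest magnitude belongs to YCR144W.

3.918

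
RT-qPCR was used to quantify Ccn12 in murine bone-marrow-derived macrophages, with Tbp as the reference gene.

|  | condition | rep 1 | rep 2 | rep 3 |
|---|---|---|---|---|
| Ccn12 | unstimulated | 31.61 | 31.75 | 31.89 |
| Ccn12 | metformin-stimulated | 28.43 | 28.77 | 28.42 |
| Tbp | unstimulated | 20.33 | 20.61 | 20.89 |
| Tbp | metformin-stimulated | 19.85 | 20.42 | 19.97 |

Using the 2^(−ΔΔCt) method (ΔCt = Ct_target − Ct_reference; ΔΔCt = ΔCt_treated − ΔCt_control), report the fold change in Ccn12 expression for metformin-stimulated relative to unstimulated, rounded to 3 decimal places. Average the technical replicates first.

6.409

Mean Ct: Ccn12 unstimulated 31.750; Ccn12 metformin-stimulated 28.540; Tbp unstimulated 20.610; Tbp metformin-stimulated 20.080
ΔCt(unstimulated) = 31.750 − 20.610 = 11.140
ΔCt(metformin-stimulated) = 28.540 − 20.080 = 8.460
ΔΔCt = 8.460 − 11.140 = -2.680
Fold change = 2^(−(-2.680)) = 2^2.680 = 6.4086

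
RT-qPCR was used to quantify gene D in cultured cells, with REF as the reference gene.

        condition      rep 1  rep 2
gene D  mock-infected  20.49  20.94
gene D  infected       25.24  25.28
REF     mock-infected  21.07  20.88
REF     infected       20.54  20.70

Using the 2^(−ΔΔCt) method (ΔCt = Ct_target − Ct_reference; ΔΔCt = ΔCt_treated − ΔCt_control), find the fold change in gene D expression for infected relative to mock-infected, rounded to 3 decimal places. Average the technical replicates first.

0.033

Mean Ct: gene D mock-infected 20.715; gene D infected 25.260; REF mock-infected 20.975; REF infected 20.620
ΔCt(mock-infected) = 20.715 − 20.975 = -0.260
ΔCt(infected) = 25.260 − 20.620 = 4.640
ΔΔCt = 4.640 − (-0.260) = 4.900
Fold change = 2^(−4.900) = 0.0335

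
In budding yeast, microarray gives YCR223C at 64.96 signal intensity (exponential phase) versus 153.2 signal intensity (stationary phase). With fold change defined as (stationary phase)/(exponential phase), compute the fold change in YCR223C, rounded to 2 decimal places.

2.36

Fold change = 153.2 / 64.96 = 2.358
YCR223C is upregulated.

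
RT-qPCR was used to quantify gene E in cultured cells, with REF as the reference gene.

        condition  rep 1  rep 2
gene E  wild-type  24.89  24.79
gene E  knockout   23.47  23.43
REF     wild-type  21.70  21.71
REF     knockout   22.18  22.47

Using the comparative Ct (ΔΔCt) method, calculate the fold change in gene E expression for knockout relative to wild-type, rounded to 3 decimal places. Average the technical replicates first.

Mean Ct: gene E wild-type 24.840; gene E knockout 23.450; REF wild-type 21.705; REF knockout 22.325
ΔCt(wild-type) = 24.840 − 21.705 = 3.135
ΔCt(knockout) = 23.450 − 22.325 = 1.125
ΔΔCt = 1.125 − 3.135 = -2.010
Fold change = 2^(−(-2.010)) = 2^2.010 = 4.0278

4.028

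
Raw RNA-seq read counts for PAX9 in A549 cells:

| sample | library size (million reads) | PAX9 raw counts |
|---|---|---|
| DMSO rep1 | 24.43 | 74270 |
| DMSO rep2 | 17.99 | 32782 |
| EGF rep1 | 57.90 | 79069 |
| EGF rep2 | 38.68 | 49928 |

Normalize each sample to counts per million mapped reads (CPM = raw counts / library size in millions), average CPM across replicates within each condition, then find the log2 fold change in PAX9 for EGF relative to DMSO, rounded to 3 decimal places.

-0.872

CPM(DMSO rep1) = 74270 / 24.43 = 3040.1146
CPM(DMSO rep2) = 32782 / 17.99 = 1822.2346
CPM(EGF rep1) = 79069 / 57.90 = 1365.6131
CPM(EGF rep2) = 49928 / 38.68 = 1290.7963
mean CPM(DMSO) = 2431.1746; mean CPM(EGF) = 1328.2047
Fold change = 1328.2047 / 2431.1746 = 0.54632
log2(0.54632) = -0.8722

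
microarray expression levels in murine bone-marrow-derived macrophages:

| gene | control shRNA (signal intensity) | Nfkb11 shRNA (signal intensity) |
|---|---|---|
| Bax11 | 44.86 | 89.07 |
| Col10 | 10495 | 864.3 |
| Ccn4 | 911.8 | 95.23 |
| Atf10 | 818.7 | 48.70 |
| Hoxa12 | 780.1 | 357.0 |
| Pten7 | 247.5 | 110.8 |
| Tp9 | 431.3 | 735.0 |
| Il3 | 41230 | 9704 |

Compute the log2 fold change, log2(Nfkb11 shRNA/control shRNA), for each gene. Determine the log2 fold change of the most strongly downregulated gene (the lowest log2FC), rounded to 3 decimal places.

log2(89.07/44.86) = 0.990  (Bax11)
log2(864.3/10495) = -3.602  (Col10)
log2(95.23/911.8) = -3.259  (Ccn4)
log2(48.70/818.7) = -4.071  (Atf10)
log2(357.0/780.1) = -1.128  (Hoxa12)
log2(110.8/247.5) = -1.159  (Pten7)
log2(735.0/431.3) = 0.769  (Tp9)
log2(9704/41230) = -2.087  (Il3)
Atf10 is most strongly downregulated.

-4.071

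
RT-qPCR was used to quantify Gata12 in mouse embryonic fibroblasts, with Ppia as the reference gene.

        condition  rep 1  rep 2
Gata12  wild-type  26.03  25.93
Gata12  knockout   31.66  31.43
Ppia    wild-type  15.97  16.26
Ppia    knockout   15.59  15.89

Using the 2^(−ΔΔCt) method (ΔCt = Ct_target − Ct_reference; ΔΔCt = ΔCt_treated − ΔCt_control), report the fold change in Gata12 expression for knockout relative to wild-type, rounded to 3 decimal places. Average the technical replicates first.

0.016

Mean Ct: Gata12 wild-type 25.980; Gata12 knockout 31.545; Ppia wild-type 16.115; Ppia knockout 15.740
ΔCt(wild-type) = 25.980 − 16.115 = 9.865
ΔCt(knockout) = 31.545 − 15.740 = 15.805
ΔΔCt = 15.805 − 9.865 = 5.940
Fold change = 2^(−5.940) = 0.0163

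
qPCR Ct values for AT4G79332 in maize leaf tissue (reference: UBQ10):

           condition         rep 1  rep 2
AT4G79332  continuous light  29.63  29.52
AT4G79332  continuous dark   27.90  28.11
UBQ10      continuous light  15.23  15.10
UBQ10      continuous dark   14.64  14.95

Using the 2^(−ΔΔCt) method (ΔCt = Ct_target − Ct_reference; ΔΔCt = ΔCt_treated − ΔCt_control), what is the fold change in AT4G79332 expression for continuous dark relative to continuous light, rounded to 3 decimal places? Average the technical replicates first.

2.297

Mean Ct: AT4G79332 continuous light 29.575; AT4G79332 continuous dark 28.005; UBQ10 continuous light 15.165; UBQ10 continuous dark 14.795
ΔCt(continuous light) = 29.575 − 15.165 = 14.410
ΔCt(continuous dark) = 28.005 − 14.795 = 13.210
ΔΔCt = 13.210 − 14.410 = -1.200
Fold change = 2^(−(-1.200)) = 2^1.200 = 2.2974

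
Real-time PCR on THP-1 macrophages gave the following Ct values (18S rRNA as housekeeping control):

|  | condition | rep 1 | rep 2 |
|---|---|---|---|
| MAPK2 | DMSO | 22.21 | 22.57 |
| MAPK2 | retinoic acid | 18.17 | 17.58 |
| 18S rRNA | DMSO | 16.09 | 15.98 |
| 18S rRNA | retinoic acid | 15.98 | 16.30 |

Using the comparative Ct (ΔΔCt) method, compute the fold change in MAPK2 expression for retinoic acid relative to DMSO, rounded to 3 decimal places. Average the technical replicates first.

24.590

Mean Ct: MAPK2 DMSO 22.390; MAPK2 retinoic acid 17.875; 18S rRNA DMSO 16.035; 18S rRNA retinoic acid 16.140
ΔCt(DMSO) = 22.390 − 16.035 = 6.355
ΔCt(retinoic acid) = 17.875 − 16.140 = 1.735
ΔΔCt = 1.735 − 6.355 = -4.620
Fold change = 2^(−(-4.620)) = 2^4.620 = 24.5900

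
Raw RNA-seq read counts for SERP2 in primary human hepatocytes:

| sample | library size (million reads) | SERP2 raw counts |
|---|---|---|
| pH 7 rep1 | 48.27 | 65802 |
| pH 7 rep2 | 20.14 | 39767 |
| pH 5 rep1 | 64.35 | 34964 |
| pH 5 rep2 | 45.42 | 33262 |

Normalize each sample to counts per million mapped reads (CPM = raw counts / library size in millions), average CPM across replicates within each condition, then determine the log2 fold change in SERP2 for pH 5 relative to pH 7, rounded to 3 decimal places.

CPM(pH 7 rep1) = 65802 / 48.27 = 1363.2070
CPM(pH 7 rep2) = 39767 / 20.14 = 1974.5283
CPM(pH 5 rep1) = 34964 / 64.35 = 543.3411
CPM(pH 5 rep2) = 33262 / 45.42 = 732.3206
mean CPM(pH 7) = 1668.8676; mean CPM(pH 5) = 637.8308
Fold change = 637.8308 / 1668.8676 = 0.38219
log2(0.38219) = -1.3876

-1.388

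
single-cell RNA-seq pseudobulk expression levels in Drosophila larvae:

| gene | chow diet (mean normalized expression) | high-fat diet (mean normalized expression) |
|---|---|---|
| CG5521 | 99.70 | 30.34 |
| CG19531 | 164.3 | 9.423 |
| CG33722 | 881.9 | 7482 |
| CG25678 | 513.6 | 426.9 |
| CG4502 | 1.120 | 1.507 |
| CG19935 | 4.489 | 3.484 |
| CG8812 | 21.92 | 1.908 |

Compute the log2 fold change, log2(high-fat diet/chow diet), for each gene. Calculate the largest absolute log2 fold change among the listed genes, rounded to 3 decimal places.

log2(30.34/99.70) = -1.716  (CG5521)
log2(9.423/164.3) = -4.124  (CG19531)
log2(7482/881.9) = 3.085  (CG33722)
log2(426.9/513.6) = -0.267  (CG25678)
log2(1.507/1.120) = 0.428  (CG4502)
log2(3.484/4.489) = -0.366  (CG19935)
log2(1.908/21.92) = -3.522  (CG8812)
The largest magnitude belongs to CG19531.

4.124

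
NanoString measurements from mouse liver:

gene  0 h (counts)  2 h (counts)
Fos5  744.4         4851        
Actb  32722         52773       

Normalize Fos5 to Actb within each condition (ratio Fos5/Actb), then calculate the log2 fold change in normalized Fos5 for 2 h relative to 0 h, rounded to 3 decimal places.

Fos5/Actb (0 h) = 744.4 / 32722 = 0.022749
Fos5/Actb (2 h) = 4851 / 52773 = 0.091922
Fold change = 0.091922 / 0.022749 = 4.0407
log2(4.0407) = 2.0146

2.015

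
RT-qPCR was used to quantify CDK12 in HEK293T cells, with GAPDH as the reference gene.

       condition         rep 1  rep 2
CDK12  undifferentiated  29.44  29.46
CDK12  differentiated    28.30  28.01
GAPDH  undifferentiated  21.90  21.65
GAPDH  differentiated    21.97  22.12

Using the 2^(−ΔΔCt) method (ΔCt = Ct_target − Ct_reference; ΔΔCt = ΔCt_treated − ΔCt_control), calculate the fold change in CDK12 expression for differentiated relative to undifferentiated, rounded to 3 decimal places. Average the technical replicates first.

2.959

Mean Ct: CDK12 undifferentiated 29.450; CDK12 differentiated 28.155; GAPDH undifferentiated 21.775; GAPDH differentiated 22.045
ΔCt(undifferentiated) = 29.450 − 21.775 = 7.675
ΔCt(differentiated) = 28.155 − 22.045 = 6.110
ΔΔCt = 6.110 − 7.675 = -1.565
Fold change = 2^(−(-1.565)) = 2^1.565 = 2.9588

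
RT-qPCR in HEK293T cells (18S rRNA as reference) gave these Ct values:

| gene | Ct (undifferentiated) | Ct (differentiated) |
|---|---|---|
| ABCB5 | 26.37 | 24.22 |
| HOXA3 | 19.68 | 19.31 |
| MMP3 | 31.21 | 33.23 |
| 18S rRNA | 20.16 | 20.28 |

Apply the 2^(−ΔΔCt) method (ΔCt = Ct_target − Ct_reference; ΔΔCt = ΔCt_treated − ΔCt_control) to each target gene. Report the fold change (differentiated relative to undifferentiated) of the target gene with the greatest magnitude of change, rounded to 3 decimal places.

4.823

ABCB5: ΔΔCt = (24.22−20.28) − (26.37−20.16) = 3.94 − 6.21 = -2.27; fold change = 2^2.27 = 4.823
HOXA3: ΔΔCt = (19.31−20.28) − (19.68−20.16) = -0.97 − (-0.48) = -0.49; fold change = 2^0.49 = 1.404
MMP3: ΔΔCt = (33.23−20.28) − (31.21−20.16) = 12.95 − 11.05 = 1.90; fold change = 2^-1.90 = 0.268
ABCB5 has the largest |ΔΔCt| = 2.27.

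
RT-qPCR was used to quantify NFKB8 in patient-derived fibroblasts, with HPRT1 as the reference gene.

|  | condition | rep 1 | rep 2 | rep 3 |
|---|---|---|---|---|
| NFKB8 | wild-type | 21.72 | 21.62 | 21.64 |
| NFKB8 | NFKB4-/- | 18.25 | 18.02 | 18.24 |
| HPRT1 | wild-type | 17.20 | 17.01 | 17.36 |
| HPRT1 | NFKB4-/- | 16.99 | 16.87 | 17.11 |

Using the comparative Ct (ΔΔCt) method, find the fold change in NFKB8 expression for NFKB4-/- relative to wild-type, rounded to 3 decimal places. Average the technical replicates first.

9.781

Mean Ct: NFKB8 wild-type 21.660; NFKB8 NFKB4-/- 18.170; HPRT1 wild-type 17.190; HPRT1 NFKB4-/- 16.990
ΔCt(wild-type) = 21.660 − 17.190 = 4.470
ΔCt(NFKB4-/-) = 18.170 − 16.990 = 1.180
ΔΔCt = 1.180 − 4.470 = -3.290
Fold change = 2^(−(-3.290)) = 2^3.290 = 9.7811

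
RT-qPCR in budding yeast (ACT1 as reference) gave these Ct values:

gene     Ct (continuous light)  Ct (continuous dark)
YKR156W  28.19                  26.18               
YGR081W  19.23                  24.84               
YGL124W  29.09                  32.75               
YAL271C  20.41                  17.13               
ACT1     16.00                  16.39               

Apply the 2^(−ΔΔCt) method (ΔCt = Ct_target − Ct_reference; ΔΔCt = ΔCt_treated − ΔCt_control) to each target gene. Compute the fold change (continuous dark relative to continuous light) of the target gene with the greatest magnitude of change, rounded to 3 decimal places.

YKR156W: ΔΔCt = (26.18−16.39) − (28.19−16.00) = 9.79 − 12.19 = -2.40; fold change = 2^2.40 = 5.278
YGR081W: ΔΔCt = (24.84−16.39) − (19.23−16.00) = 8.45 − 3.23 = 5.22; fold change = 2^-5.22 = 0.027
YGL124W: ΔΔCt = (32.75−16.39) − (29.09−16.00) = 16.36 − 13.09 = 3.27; fold change = 2^-3.27 = 0.104
YAL271C: ΔΔCt = (17.13−16.39) − (20.41−16.00) = 0.74 − 4.41 = -3.67; fold change = 2^3.67 = 12.729
YGR081W has the largest |ΔΔCt| = 5.22.

0.027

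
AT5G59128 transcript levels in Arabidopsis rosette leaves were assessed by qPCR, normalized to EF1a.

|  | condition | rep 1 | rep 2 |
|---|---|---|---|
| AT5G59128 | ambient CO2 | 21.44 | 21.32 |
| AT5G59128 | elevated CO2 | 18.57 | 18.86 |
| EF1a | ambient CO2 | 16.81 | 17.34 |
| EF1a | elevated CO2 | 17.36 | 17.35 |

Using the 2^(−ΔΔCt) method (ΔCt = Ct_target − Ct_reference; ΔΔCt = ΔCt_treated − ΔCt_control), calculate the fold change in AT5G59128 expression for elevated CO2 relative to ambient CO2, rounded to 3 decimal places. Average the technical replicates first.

7.701

Mean Ct: AT5G59128 ambient CO2 21.380; AT5G59128 elevated CO2 18.715; EF1a ambient CO2 17.075; EF1a elevated CO2 17.355
ΔCt(ambient CO2) = 21.380 − 17.075 = 4.305
ΔCt(elevated CO2) = 18.715 − 17.355 = 1.360
ΔΔCt = 1.360 − 4.305 = -2.945
Fold change = 2^(−(-2.945)) = 2^2.945 = 7.7008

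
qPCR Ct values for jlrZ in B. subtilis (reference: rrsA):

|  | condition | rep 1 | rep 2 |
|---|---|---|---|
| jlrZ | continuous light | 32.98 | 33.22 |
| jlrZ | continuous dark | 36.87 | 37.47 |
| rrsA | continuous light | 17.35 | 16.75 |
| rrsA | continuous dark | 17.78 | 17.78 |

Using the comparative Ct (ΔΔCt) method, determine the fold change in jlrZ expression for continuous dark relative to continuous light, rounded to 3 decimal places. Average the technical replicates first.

Mean Ct: jlrZ continuous light 33.100; jlrZ continuous dark 37.170; rrsA continuous light 17.050; rrsA continuous dark 17.780
ΔCt(continuous light) = 33.100 − 17.050 = 16.050
ΔCt(continuous dark) = 37.170 − 17.780 = 19.390
ΔΔCt = 19.390 − 16.050 = 3.340
Fold change = 2^(−3.340) = 0.0988

0.099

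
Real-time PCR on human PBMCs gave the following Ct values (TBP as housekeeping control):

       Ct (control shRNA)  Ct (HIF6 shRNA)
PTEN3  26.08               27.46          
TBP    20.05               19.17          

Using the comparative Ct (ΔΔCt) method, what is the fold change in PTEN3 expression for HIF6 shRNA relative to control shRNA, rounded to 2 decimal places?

0.21

ΔCt(control shRNA) = 26.080 − 20.050 = 6.030
ΔCt(HIF6 shRNA) = 27.460 − 19.170 = 8.290
ΔΔCt = 8.290 − 6.030 = 2.260
Fold change = 2^(−2.260) = 0.209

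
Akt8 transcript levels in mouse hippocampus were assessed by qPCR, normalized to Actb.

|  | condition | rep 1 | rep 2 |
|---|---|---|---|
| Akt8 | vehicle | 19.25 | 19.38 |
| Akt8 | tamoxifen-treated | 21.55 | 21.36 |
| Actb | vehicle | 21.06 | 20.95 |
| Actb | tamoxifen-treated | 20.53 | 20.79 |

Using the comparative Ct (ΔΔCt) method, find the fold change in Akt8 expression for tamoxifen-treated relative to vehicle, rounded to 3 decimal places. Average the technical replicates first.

0.179

Mean Ct: Akt8 vehicle 19.315; Akt8 tamoxifen-treated 21.455; Actb vehicle 21.005; Actb tamoxifen-treated 20.660
ΔCt(vehicle) = 19.315 − 21.005 = -1.690
ΔCt(tamoxifen-treated) = 21.455 − 20.660 = 0.795
ΔΔCt = 0.795 − (-1.690) = 2.485
Fold change = 2^(−2.485) = 0.1786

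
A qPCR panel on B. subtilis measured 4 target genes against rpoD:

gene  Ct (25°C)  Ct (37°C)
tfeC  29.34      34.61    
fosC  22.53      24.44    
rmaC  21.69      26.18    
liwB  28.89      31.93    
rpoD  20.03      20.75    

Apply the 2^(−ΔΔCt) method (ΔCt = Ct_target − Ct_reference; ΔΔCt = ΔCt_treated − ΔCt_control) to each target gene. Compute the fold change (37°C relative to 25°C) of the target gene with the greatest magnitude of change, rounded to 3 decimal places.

0.043

tfeC: ΔΔCt = (34.61−20.75) − (29.34−20.03) = 13.86 − 9.31 = 4.55; fold change = 2^-4.55 = 0.043
fosC: ΔΔCt = (24.44−20.75) − (22.53−20.03) = 3.69 − 2.50 = 1.19; fold change = 2^-1.19 = 0.438
rmaC: ΔΔCt = (26.18−20.75) − (21.69−20.03) = 5.43 − 1.66 = 3.77; fold change = 2^-3.77 = 0.073
liwB: ΔΔCt = (31.93−20.75) − (28.89−20.03) = 11.18 − 8.86 = 2.32; fold change = 2^-2.32 = 0.200
tfeC has the largest |ΔΔCt| = 4.55.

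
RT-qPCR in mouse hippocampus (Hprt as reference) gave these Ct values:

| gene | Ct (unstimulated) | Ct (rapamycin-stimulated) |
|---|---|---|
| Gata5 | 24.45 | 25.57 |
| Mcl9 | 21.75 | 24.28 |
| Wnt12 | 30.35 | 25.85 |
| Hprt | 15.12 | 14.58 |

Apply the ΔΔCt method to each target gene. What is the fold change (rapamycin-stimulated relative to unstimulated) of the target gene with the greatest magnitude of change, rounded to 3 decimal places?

Gata5: ΔΔCt = (25.57−14.58) − (24.45−15.12) = 10.99 − 9.33 = 1.66; fold change = 2^-1.66 = 0.316
Mcl9: ΔΔCt = (24.28−14.58) − (21.75−15.12) = 9.70 − 6.63 = 3.07; fold change = 2^-3.07 = 0.119
Wnt12: ΔΔCt = (25.85−14.58) − (30.35−15.12) = 11.27 − 15.23 = -3.96; fold change = 2^3.96 = 15.562
Wnt12 has the largest |ΔΔCt| = 3.96.

15.562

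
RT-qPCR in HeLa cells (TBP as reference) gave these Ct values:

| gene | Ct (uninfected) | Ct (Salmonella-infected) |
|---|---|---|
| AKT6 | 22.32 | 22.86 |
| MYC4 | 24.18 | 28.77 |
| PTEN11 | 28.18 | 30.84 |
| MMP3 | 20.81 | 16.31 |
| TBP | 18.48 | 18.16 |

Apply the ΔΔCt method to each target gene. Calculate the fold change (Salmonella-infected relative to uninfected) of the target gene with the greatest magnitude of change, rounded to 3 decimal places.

0.033

AKT6: ΔΔCt = (22.86−18.16) − (22.32−18.48) = 4.70 − 3.84 = 0.86; fold change = 2^-0.86 = 0.551
MYC4: ΔΔCt = (28.77−18.16) − (24.18−18.48) = 10.61 − 5.70 = 4.91; fold change = 2^-4.91 = 0.033
PTEN11: ΔΔCt = (30.84−18.16) − (28.18−18.48) = 12.68 − 9.70 = 2.98; fold change = 2^-2.98 = 0.127
MMP3: ΔΔCt = (16.31−18.16) − (20.81−18.48) = -1.85 − 2.33 = -4.18; fold change = 2^4.18 = 18.126
MYC4 has the largest |ΔΔCt| = 4.91.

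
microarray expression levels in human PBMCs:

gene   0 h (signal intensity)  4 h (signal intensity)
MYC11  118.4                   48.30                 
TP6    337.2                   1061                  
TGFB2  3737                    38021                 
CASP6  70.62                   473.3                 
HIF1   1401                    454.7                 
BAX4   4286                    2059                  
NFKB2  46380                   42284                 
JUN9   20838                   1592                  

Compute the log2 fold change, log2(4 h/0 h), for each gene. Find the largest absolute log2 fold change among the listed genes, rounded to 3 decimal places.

3.710

log2(48.30/118.4) = -1.294  (MYC11)
log2(1061/337.2) = 1.654  (TP6)
log2(38021/3737) = 3.347  (TGFB2)
log2(473.3/70.62) = 2.745  (CASP6)
log2(454.7/1401) = -1.623  (HIF1)
log2(2059/4286) = -1.058  (BAX4)
log2(42284/46380) = -0.133  (NFKB2)
log2(1592/20838) = -3.710  (JUN9)
The largest magnitude belongs to JUN9.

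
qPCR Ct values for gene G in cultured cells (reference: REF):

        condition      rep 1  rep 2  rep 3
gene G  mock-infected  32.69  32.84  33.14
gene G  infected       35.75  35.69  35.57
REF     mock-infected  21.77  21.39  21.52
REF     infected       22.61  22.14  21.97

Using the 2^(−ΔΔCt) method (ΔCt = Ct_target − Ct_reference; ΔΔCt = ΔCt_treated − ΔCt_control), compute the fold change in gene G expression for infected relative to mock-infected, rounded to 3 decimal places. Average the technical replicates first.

Mean Ct: gene G mock-infected 32.890; gene G infected 35.670; REF mock-infected 21.560; REF infected 22.240
ΔCt(mock-infected) = 32.890 − 21.560 = 11.330
ΔCt(infected) = 35.670 − 22.240 = 13.430
ΔΔCt = 13.430 − 11.330 = 2.100
Fold change = 2^(−2.100) = 0.2333

0.233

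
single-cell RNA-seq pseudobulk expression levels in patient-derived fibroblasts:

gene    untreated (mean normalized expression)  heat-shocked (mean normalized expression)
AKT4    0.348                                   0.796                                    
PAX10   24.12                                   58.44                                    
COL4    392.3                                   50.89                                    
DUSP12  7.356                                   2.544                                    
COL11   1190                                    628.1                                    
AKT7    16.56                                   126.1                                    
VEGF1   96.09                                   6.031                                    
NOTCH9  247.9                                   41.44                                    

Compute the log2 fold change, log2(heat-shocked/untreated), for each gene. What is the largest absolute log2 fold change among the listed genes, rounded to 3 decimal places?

3.994

log2(0.796/0.348) = 1.194  (AKT4)
log2(58.44/24.12) = 1.277  (PAX10)
log2(50.89/392.3) = -2.947  (COL4)
log2(2.544/7.356) = -1.532  (DUSP12)
log2(628.1/1190) = -0.922  (COL11)
log2(126.1/16.56) = 2.929  (AKT7)
log2(6.031/96.09) = -3.994  (VEGF1)
log2(41.44/247.9) = -2.581  (NOTCH9)
The largest magnitude belongs to VEGF1.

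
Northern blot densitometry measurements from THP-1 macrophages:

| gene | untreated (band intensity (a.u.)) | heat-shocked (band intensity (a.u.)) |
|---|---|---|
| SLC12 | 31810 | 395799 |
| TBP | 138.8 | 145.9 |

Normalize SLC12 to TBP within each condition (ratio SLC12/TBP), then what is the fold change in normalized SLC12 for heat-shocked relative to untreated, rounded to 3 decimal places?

11.837

SLC12/TBP (untreated) = 31810 / 138.8 = 229.18
SLC12/TBP (heat-shocked) = 395799 / 145.9 = 2712.8
Fold change = 2712.8 / 229.18 = 11.8371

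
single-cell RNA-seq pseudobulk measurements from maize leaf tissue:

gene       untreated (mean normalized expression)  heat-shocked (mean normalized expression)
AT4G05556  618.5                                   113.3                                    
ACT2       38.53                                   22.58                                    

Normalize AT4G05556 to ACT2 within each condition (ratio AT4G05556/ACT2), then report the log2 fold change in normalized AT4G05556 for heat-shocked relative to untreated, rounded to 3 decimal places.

AT4G05556/ACT2 (untreated) = 618.5 / 38.53 = 16.052
AT4G05556/ACT2 (heat-shocked) = 113.3 / 22.58 = 5.0177
Fold change = 5.0177 / 16.052 = 0.3126
log2(0.3126) = -1.6777

-1.678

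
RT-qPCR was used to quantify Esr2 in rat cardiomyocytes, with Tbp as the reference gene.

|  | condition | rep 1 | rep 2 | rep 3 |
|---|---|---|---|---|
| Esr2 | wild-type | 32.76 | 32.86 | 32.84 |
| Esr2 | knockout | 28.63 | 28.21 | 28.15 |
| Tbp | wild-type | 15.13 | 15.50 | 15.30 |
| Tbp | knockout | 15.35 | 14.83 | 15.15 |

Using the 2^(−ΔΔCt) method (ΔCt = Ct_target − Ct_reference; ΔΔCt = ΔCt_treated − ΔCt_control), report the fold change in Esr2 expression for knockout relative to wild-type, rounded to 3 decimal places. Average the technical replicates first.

19.562

Mean Ct: Esr2 wild-type 32.820; Esr2 knockout 28.330; Tbp wild-type 15.310; Tbp knockout 15.110
ΔCt(wild-type) = 32.820 − 15.310 = 17.510
ΔCt(knockout) = 28.330 − 15.110 = 13.220
ΔΔCt = 13.220 − 17.510 = -4.290
Fold change = 2^(−(-4.290)) = 2^4.290 = 19.5622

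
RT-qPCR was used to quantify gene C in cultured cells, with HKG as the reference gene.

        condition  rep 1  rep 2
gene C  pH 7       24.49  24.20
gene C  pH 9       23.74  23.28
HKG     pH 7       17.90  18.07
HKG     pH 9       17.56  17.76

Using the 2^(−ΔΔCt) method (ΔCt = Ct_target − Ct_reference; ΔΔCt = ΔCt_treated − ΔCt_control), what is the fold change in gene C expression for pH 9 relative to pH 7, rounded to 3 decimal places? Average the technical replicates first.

1.424

Mean Ct: gene C pH 7 24.345; gene C pH 9 23.510; HKG pH 7 17.985; HKG pH 9 17.660
ΔCt(pH 7) = 24.345 − 17.985 = 6.360
ΔCt(pH 9) = 23.510 − 17.660 = 5.850
ΔΔCt = 5.850 − 6.360 = -0.510
Fold change = 2^(−(-0.510)) = 2^0.510 = 1.4241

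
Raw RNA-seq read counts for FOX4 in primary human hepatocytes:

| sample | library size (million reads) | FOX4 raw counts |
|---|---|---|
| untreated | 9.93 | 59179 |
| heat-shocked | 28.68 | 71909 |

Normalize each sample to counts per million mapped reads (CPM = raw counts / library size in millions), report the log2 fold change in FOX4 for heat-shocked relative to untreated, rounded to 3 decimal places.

-1.249

CPM(untreated) = 59179 / 9.93 = 5959.6173
CPM(heat-shocked) = 71909 / 28.68 = 2507.2873
Fold change = 2507.2873 / 5959.6173 = 0.42071
log2(0.42071) = -1.2491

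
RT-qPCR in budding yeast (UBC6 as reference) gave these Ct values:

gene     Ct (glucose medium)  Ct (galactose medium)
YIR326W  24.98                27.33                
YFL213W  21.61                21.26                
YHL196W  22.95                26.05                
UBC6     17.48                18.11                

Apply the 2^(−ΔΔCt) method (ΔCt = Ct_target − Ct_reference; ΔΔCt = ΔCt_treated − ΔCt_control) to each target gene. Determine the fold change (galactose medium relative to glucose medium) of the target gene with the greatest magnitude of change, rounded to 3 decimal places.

YIR326W: ΔΔCt = (27.33−18.11) − (24.98−17.48) = 9.22 − 7.50 = 1.72; fold change = 2^-1.72 = 0.304
YFL213W: ΔΔCt = (21.26−18.11) − (21.61−17.48) = 3.15 − 4.13 = -0.98; fold change = 2^0.98 = 1.972
YHL196W: ΔΔCt = (26.05−18.11) − (22.95−17.48) = 7.94 − 5.47 = 2.47; fold change = 2^-2.47 = 0.180
YHL196W has the largest |ΔΔCt| = 2.47.

0.180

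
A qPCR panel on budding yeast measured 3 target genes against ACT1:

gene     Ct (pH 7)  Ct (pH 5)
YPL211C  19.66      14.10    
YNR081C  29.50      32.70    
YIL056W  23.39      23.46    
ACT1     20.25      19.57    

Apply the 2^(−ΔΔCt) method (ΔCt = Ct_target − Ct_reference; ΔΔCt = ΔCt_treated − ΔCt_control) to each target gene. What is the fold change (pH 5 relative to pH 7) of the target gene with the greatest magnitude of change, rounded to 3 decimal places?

YPL211C: ΔΔCt = (14.10−19.57) − (19.66−20.25) = -5.47 − (-0.59) = -4.88; fold change = 2^4.88 = 29.446
YNR081C: ΔΔCt = (32.70−19.57) − (29.50−20.25) = 13.13 − 9.25 = 3.88; fold change = 2^-3.88 = 0.068
YIL056W: ΔΔCt = (23.46−19.57) − (23.39−20.25) = 3.89 − 3.14 = 0.75; fold change = 2^-0.75 = 0.595
YPL211C has the largest |ΔΔCt| = 4.88.

29.446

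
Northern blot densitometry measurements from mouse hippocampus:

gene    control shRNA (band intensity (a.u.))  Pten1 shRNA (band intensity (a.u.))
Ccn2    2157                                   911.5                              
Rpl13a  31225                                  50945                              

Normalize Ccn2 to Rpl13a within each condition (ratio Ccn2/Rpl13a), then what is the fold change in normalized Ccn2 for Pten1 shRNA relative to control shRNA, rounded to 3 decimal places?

0.259

Ccn2/Rpl13a (control shRNA) = 2157 / 31225 = 0.069079
Ccn2/Rpl13a (Pten1 shRNA) = 911.5 / 50945 = 0.017892
Fold change = 0.017892 / 0.069079 = 0.2590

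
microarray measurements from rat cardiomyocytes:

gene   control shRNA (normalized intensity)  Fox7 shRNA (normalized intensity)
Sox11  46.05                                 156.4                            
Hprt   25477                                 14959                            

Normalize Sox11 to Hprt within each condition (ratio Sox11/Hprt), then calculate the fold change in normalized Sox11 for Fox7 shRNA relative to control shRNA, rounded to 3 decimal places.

5.784

Sox11/Hprt (control shRNA) = 46.05 / 25477 = 0.0018075
Sox11/Hprt (Fox7 shRNA) = 156.4 / 14959 = 0.010455
Fold change = 0.010455 / 0.0018075 = 5.7843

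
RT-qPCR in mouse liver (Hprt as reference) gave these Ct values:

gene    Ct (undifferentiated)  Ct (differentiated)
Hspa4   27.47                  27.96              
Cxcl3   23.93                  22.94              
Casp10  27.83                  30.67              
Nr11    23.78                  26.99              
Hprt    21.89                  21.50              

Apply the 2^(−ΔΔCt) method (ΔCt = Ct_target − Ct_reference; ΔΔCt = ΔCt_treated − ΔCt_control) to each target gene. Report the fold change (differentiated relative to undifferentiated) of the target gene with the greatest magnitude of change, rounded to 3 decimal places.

0.082

Hspa4: ΔΔCt = (27.96−21.50) − (27.47−21.89) = 6.46 − 5.58 = 0.88; fold change = 2^-0.88 = 0.543
Cxcl3: ΔΔCt = (22.94−21.50) − (23.93−21.89) = 1.44 − 2.04 = -0.60; fold change = 2^0.60 = 1.516
Casp10: ΔΔCt = (30.67−21.50) − (27.83−21.89) = 9.17 − 5.94 = 3.23; fold change = 2^-3.23 = 0.107
Nr11: ΔΔCt = (26.99−21.50) − (23.78−21.89) = 5.49 − 1.89 = 3.60; fold change = 2^-3.60 = 0.082
Nr11 has the largest |ΔΔCt| = 3.60.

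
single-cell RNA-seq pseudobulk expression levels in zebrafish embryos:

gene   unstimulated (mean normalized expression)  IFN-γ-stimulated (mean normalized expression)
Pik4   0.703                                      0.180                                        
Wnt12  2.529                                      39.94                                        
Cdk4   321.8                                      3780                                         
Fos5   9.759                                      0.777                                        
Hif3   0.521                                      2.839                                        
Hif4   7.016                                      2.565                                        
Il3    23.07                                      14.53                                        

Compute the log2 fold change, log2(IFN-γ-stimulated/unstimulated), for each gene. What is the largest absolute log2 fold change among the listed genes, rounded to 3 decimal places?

log2(0.180/0.703) = -1.966  (Pik4)
log2(39.94/2.529) = 3.981  (Wnt12)
log2(3780/321.8) = 3.554  (Cdk4)
log2(0.777/9.759) = -3.651  (Fos5)
log2(2.839/0.521) = 2.446  (Hif3)
log2(2.565/7.016) = -1.452  (Hif4)
log2(14.53/23.07) = -0.667  (Il3)
The largest magnitude belongs to Wnt12.

3.981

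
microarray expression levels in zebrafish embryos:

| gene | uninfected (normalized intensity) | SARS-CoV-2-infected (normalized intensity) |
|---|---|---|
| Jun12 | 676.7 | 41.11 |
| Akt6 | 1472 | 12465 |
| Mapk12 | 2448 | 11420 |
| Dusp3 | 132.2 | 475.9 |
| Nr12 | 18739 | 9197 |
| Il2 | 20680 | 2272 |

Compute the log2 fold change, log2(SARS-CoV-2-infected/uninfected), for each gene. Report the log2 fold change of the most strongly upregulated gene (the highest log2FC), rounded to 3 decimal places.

3.082

log2(41.11/676.7) = -4.041  (Jun12)
log2(12465/1472) = 3.082  (Akt6)
log2(11420/2448) = 2.222  (Mapk12)
log2(475.9/132.2) = 1.848  (Dusp3)
log2(9197/18739) = -1.027  (Nr12)
log2(2272/20680) = -3.186  (Il2)
Akt6 is most strongly upregulated.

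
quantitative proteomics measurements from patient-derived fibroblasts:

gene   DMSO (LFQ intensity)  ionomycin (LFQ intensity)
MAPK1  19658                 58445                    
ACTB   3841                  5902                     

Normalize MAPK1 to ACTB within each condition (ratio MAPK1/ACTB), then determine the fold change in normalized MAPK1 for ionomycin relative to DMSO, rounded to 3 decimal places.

1.935

MAPK1/ACTB (DMSO) = 19658 / 3841 = 5.1179
MAPK1/ACTB (ionomycin) = 58445 / 5902 = 9.9026
Fold change = 9.9026 / 5.1179 = 1.9349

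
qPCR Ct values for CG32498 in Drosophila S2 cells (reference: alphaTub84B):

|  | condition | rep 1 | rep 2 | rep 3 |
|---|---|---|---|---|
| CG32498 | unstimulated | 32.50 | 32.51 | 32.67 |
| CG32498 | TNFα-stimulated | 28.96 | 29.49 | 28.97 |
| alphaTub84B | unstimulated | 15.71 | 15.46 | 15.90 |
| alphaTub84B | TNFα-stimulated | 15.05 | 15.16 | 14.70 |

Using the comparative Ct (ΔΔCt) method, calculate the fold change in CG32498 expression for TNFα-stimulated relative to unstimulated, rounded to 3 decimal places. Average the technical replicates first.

6.498

Mean Ct: CG32498 unstimulated 32.560; CG32498 TNFα-stimulated 29.140; alphaTub84B unstimulated 15.690; alphaTub84B TNFα-stimulated 14.970
ΔCt(unstimulated) = 32.560 − 15.690 = 16.870
ΔCt(TNFα-stimulated) = 29.140 − 14.970 = 14.170
ΔΔCt = 14.170 − 16.870 = -2.700
Fold change = 2^(−(-2.700)) = 2^2.700 = 6.4980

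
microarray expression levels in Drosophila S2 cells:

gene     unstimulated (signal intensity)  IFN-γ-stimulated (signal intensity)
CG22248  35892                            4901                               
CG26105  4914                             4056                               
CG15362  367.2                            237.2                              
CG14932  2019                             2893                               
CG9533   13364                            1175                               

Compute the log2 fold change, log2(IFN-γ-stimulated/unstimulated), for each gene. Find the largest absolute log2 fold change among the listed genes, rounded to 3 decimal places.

log2(4901/35892) = -2.873  (CG22248)
log2(4056/4914) = -0.277  (CG26105)
log2(237.2/367.2) = -0.630  (CG15362)
log2(2893/2019) = 0.519  (CG14932)
log2(1175/13364) = -3.508  (CG9533)
The largest magnitude belongs to CG9533.

3.508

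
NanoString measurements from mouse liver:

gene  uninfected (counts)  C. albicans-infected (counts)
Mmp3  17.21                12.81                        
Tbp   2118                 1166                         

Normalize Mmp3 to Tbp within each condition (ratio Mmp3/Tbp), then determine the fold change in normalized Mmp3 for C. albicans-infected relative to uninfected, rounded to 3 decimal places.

Mmp3/Tbp (uninfected) = 17.21 / 2118 = 0.0081256
Mmp3/Tbp (C. albicans-infected) = 12.81 / 1166 = 0.010986
Fold change = 0.010986 / 0.0081256 = 1.3521

1.352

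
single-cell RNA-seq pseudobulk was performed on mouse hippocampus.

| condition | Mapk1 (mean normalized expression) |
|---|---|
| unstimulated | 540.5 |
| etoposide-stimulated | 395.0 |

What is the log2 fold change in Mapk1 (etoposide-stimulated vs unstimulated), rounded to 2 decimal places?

-0.45

Fold change = 395.0 / 540.5 = 0.7308
log2(0.7308) = -0.452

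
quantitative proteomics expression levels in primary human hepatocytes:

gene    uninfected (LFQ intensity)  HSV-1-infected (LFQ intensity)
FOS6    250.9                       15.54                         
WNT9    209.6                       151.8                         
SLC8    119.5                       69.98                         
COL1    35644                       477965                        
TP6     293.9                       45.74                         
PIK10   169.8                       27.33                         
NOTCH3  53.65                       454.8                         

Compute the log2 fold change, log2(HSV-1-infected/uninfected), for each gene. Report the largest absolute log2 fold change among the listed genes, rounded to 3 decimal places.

4.013

log2(15.54/250.9) = -4.013  (FOS6)
log2(151.8/209.6) = -0.465  (WNT9)
log2(69.98/119.5) = -0.772  (SLC8)
log2(477965/35644) = 3.745  (COL1)
log2(45.74/293.9) = -2.684  (TP6)
log2(27.33/169.8) = -2.635  (PIK10)
log2(454.8/53.65) = 3.084  (NOTCH3)
The largest magnitude belongs to FOS6.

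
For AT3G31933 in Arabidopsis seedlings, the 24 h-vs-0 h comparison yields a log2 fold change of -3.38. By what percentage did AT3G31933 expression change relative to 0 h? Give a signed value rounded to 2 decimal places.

Fold change = 2^(-3.38) = 0.0961
Percent change = (FC − 1) × 100% = (0.0961 − 1) × 100 = -90.39%

-90.39%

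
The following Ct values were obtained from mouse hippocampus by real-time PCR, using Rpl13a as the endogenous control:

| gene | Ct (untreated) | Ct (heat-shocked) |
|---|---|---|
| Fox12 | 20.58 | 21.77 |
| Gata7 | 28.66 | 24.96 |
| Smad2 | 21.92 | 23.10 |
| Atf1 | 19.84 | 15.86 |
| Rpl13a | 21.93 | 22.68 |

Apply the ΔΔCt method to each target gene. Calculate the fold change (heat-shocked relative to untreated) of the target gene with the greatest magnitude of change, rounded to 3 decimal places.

26.538

Fox12: ΔΔCt = (21.77−22.68) − (20.58−21.93) = -0.91 − (-1.35) = 0.44; fold change = 2^-0.44 = 0.737
Gata7: ΔΔCt = (24.96−22.68) − (28.66−21.93) = 2.28 − 6.73 = -4.45; fold change = 2^4.45 = 21.857
Smad2: ΔΔCt = (23.10−22.68) − (21.92−21.93) = 0.42 − (-0.01) = 0.43; fold change = 2^-0.43 = 0.742
Atf1: ΔΔCt = (15.86−22.68) − (19.84−21.93) = -6.82 − (-2.09) = -4.73; fold change = 2^4.73 = 26.538
Atf1 has the largest |ΔΔCt| = 4.73.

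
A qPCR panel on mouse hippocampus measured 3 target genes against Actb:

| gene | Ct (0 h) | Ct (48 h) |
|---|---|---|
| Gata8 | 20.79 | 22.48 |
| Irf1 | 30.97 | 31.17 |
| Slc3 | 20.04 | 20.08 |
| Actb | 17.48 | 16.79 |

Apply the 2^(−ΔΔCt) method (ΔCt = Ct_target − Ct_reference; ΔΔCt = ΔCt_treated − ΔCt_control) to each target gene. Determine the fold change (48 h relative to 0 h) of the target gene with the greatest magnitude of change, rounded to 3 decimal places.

0.192

Gata8: ΔΔCt = (22.48−16.79) − (20.79−17.48) = 5.69 − 3.31 = 2.38; fold change = 2^-2.38 = 0.192
Irf1: ΔΔCt = (31.17−16.79) − (30.97−17.48) = 14.38 − 13.49 = 0.89; fold change = 2^-0.89 = 0.540
Slc3: ΔΔCt = (20.08−16.79) − (20.04−17.48) = 3.29 − 2.56 = 0.73; fold change = 2^-0.73 = 0.603
Gata8 has the largest |ΔΔCt| = 2.38.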